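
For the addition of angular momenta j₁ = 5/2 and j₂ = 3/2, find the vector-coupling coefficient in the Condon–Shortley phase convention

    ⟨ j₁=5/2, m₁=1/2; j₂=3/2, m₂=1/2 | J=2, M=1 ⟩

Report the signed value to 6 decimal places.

-0.545545

triangle: 2!·3!·1!/7! = 12/5040
(j±m)!: 3!·2!·2!·1!·3!·1! = 144
prefactor² = (2J+1)·Δ·N² = 12/7
  k=1: −1/(1!·1!·1!·1!·2!·0!) = -1/2
  k=2: +1/(2!·0!·0!·0!·3!·1!) = 1/12
Σ = -5/12  ⇒  CG² = 12/7·(-5/12)² = 25/84
CG = −√(25/84) = -0.545545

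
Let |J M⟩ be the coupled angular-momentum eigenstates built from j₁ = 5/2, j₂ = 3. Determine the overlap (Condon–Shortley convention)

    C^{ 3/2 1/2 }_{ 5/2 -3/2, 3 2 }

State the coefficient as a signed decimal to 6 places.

j₁+j₂−J=4  J+j₁−j₂=1  J−j₁+j₂=2  j₁+j₂+J+1=8
(j₁±m₁, j₂±m₂, J±M) = (1,4,5,1,2,1)
P² = 192/7
sum k=3..4:
  [3] −1/12 = -1/12
  [4] +1/24 = 1/24
S = -1/24
C² = P²·S² = 1/21 ; C = -0.218218

−√(1/21) = -0.218218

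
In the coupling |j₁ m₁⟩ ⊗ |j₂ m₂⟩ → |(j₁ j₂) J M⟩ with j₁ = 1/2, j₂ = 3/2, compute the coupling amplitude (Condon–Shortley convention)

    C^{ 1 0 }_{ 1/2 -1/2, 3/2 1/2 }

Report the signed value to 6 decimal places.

√[3·1!0!2!/4! · 0!1!2!1!1!1!] = √(1/2)
  +(−1)^1/∏(1,0,0,1,0,1)! = -1  (running -1)
⟨..|..⟩ = √(1/2)·(-1) = -0.707107

-0.707107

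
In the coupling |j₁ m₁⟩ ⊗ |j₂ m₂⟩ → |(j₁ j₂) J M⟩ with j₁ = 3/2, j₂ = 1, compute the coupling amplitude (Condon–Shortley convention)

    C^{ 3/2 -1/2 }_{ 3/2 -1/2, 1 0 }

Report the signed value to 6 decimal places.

triangle: 1!·2!·1!/5! = 2/120
(j±m)!: 1!·2!·1!·1!·1!·2! = 4
prefactor² = (2J+1)·Δ·N² = 4/15
  k=0: +1/(0!·1!·2!·1!·0!·0!) = 1/2
  k=1: −1/(1!·0!·1!·0!·1!·1!) = -1
Σ = -1/2  ⇒  CG² = 4/15·(-1/2)² = 1/15
CG = −√(1/15) = -0.258199

-0.258199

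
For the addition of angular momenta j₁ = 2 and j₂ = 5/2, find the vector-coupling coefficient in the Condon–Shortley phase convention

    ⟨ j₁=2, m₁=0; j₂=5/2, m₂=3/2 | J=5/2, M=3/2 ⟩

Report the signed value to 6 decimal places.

√[6·2!2!3!/8! · 2!2!4!1!4!1!] = √(288/35)
  +(−1)^1/∏(1,1,1,3,1,0)! = -1/6  (running -1/6)
  +(−1)^2/∏(2,0,0,2,2,1)! = 1/8  (running -1/24)
⟨..|..⟩ = √(288/35)·(-1/24) = -0.119523

-0.119523  (= −√(1/70))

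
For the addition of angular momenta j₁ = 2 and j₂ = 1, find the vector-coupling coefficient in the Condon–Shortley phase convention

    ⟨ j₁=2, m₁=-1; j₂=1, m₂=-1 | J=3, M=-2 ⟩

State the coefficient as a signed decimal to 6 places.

j₁+j₂−J=0  J+j₁−j₂=4  J−j₁+j₂=2  j₁+j₂+J+1=7
(j₁±m₁, j₂±m₂, J±M) = (1,3,0,2,1,5)
P² = 96
sum k=0..0:
  [0] +1/12 = 1/12
S = 1/12
C² = P²·S² = 2/3 ; C = +0.816497

+0.816497  (= +√(2/3))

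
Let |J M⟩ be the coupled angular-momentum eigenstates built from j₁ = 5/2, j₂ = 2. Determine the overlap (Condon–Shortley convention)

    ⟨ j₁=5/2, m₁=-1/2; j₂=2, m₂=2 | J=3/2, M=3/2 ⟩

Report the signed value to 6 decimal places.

√[4·3!2!1!/7! · 2!3!4!0!3!0!] = √(576/35)
  +(−1)^3/∏(3,0,0,1,2,0)! = -1/12  (running -1/12)
⟨..|..⟩ = √(576/35)·(-1/12) = -0.338062

-0.338062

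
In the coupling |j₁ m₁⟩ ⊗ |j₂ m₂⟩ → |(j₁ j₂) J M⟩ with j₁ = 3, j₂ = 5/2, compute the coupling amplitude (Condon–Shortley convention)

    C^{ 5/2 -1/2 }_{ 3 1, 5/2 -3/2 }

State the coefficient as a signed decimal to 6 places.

j₁+j₂−J=3  J+j₁−j₂=3  J−j₁+j₂=2  j₁+j₂+J+1=9
(j₁±m₁, j₂±m₂, J±M) = (4,2,1,4,2,3)
P² = 576/35
sum k=0..1:
  [0] +1/12 = 1/12
  [1] −1/8 = -1/8
S = -1/24
C² = P²·S² = 1/35 ; C = -0.169031

-0.169031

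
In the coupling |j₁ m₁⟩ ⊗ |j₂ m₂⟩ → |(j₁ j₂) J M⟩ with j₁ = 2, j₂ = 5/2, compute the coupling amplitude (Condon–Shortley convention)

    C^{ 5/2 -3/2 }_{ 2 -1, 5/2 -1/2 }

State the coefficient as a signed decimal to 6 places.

-0.414039

j₁+j₂−J=2  J+j₁−j₂=2  J−j₁+j₂=3  j₁+j₂+J+1=8
(j₁±m₁, j₂±m₂, J±M) = (1,3,2,3,1,4)
P² = 216/35
sum k=1..2:
  [1] −1/4 = -1/4
  [2] +1/12 = 1/12
S = -1/6
C² = P²·S² = 6/35 ; C = -0.414039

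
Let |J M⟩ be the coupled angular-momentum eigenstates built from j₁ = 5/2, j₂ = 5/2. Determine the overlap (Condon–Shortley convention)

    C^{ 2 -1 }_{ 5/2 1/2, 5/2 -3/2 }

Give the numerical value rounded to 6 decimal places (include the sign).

√[5·3!2!2!/8! · 3!2!1!4!1!3!] = √(36/7)
  +(−1)^0/∏(0,3,2,1,0,1)! = 1/12  (running 1/12)
  +(−1)^1/∏(1,2,1,0,1,2)! = -1/4  (running -1/6)
⟨..|..⟩ = √(36/7)·(-1/6) = -0.377964

-0.377964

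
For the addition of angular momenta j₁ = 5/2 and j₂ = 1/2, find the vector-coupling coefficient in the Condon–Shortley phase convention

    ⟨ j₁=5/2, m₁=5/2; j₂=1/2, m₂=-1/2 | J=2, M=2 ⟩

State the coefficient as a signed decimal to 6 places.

+√(5/6) = +0.912871

triangle: 1!·4!·0!/6! = 24/720
(j±m)!: 5!·0!·0!·1!·4!·0! = 2880
prefactor² = (2J+1)·Δ·N² = 480
  k=0: +1/(0!·1!·0!·0!·4!·0!) = 1/24
Σ = 1/24  ⇒  CG² = 480·1/24² = 5/6
CG = +√(5/6) = +0.912871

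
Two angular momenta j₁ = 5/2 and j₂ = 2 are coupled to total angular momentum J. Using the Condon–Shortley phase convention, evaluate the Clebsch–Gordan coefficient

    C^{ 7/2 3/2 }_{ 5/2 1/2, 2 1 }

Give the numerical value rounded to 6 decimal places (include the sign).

−√(2/21) ≈ -0.308607

j₁+j₂−J=1  J+j₁−j₂=4  J−j₁+j₂=3  j₁+j₂+J+1=9
(j₁±m₁, j₂±m₂, J±M) = (3,2,3,1,5,2)
P² = 384/7
sum k=0..1:
  [0] +1/24 = 1/24
  [1] −1/12 = -1/12
S = -1/24
C² = P²·S² = 2/21 ; C = -0.308607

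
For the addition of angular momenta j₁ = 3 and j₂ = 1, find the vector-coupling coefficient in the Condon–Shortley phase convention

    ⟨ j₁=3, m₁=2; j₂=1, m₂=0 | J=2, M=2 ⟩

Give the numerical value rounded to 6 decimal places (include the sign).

triangle: 2!×4!×0!/7! = 48/5040
(j±m)!: 5!×1!×1!×1!×4!×0! = 2880
prefactor² = (2J+1)×Δ×N² = 960/7
  k=1: −1/(1!×1!×0!×0!×4!×0!) = -1/24
Σ = -1/24  ⇒  CG² = 960/7×(-1/24)² = 5/21
CG = −√(5/21) = -0.487950

-0.487950  (= −√(5/21))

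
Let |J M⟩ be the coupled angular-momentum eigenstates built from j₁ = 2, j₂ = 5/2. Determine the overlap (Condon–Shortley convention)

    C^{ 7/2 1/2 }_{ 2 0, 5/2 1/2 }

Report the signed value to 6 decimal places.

-0.195180  (= −√(4/105))

j₁+j₂−J=1  J+j₁−j₂=3  J−j₁+j₂=4  j₁+j₂+J+1=9
(j₁±m₁, j₂±m₂, J±M) = (2,2,3,2,4,3)
P² = 768/35
sum k=0..1:
  [0] +1/12 = 1/12
  [1] −1/8 = -1/8
S = -1/24
C² = P²·S² = 4/105 ; C = -0.195180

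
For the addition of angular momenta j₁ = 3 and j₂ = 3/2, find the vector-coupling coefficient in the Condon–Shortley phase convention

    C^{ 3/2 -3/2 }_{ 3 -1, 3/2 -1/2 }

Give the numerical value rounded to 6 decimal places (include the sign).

-0.338062  (= −√(4/35))

√[4·3!3!0!/7! · 2!4!1!2!0!3!] = √(576/35)
  +(−1)^1/∏(1,2,3,0,0,0)! = -1/12  (running -1/12)
⟨..|..⟩ = √(576/35)·(-1/12) = -0.338062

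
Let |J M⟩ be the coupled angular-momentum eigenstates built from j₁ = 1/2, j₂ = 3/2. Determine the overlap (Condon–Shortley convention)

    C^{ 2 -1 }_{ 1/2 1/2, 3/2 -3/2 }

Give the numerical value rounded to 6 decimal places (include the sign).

triangle: 0!·1!·3!/5! = 6/120
(j±m)!: 1!·0!·0!·3!·1!·3! = 36
prefactor² = (2J+1)·Δ·N² = 9
  k=0: +1/(0!·0!·0!·0!·1!·3!) = 1/6
Σ = 1/6  ⇒  CG² = 9·1/6² = 1/4
CG = +√(1/4) = +0.500000

+√(1/4) ≈ +0.500000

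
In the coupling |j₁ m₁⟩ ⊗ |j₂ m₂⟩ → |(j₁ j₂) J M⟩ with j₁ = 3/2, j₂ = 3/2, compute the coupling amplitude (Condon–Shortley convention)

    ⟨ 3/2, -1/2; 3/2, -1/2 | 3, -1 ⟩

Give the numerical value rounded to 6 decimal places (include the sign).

+√(3/5) ≈ +0.774597

triangle: 0!*3!*3!/7! = 36/5040
(j±m)!: 1!*2!*1!*2!*2!*4! = 192
prefactor² = (2J+1)*Δ*N² = 48/5
  k=0: +1/(0!*0!*2!*1!*1!*2!) = 1/4
Σ = 1/4  ⇒  CG² = 48/5*1/4² = 3/5
CG = +√(3/5) = +0.774597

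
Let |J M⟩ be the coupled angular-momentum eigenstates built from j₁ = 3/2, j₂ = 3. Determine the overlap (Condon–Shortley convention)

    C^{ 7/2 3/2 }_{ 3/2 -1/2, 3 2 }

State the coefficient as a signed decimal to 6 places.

-0.654654  (= −√(3/7))

√[8·1!2!5!/9! · 1!2!5!1!5!2!] = √(6400/21)
  +(−1)^0/∏(0,1,2,5,0,0)! = 1/240  (running 1/240)
  +(−1)^1/∏(1,0,1,4,1,1)! = -1/24  (running -3/80)
⟨..|..⟩ = √(6400/21)·(-3/80) = -0.654654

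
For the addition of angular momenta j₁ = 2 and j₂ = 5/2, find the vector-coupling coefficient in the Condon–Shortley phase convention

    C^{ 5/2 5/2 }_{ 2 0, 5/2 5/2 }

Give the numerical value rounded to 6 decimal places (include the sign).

triangle: 2!×2!×3!/8! = 24/40320
(j±m)!: 2!×2!×5!×0!×5!×0! = 57600
prefactor² = (2J+1)×Δ×N² = 1440/7
  k=2: +1/(2!×0!×0!×3!×2!×0!) = 1/24
Σ = 1/24  ⇒  CG² = 1440/7×1/24² = 5/14
CG = +√(5/14) = +0.597614

+0.597614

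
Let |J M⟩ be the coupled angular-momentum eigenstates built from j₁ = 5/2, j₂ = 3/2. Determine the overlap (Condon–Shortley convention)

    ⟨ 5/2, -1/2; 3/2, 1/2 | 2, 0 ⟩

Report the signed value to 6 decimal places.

-0.267261  (= −√(1/14))

triangle: 2!·3!·1!/7! = 12/5040
(j±m)!: 2!·3!·2!·1!·2!·2! = 96
prefactor² = (2J+1)·Δ·N² = 8/7
  k=1: −1/(1!·1!·2!·1!·1!·0!) = -1/2
  k=2: +1/(2!·0!·1!·0!·2!·1!) = 1/4
Σ = -1/4  ⇒  CG² = 8/7·(-1/4)² = 1/14
CG = −√(1/14) = -0.267261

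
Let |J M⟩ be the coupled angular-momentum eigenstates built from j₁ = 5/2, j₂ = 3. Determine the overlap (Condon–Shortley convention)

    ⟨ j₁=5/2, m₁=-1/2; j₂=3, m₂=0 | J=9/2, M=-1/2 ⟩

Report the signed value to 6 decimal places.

√[10·1!4!5!/11! · 2!3!3!3!4!5!] = √(69120/77)
  +(−1)^0/∏(0,1,3,3,1,2)! = 1/72  (running 1/72)
  +(−1)^1/∏(1,0,2,2,2,3)! = -1/48  (running -1/144)
⟨..|..⟩ = √(69120/77)·(-1/144) = -0.208063

-0.208063  (= −√(10/231))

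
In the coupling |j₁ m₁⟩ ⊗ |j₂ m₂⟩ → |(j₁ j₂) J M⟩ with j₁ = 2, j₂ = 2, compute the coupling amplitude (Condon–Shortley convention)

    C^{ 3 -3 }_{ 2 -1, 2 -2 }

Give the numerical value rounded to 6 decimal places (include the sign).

+0.707107

j₁+j₂−J=1  J+j₁−j₂=3  J−j₁+j₂=3  j₁+j₂+J+1=8
(j₁±m₁, j₂±m₂, J±M) = (1,3,0,4,0,6)
P² = 648
sum k=0..0:
  [0] +1/36 = 1/36
S = 1/36
C² = P²·S² = 1/2 ; C = +0.707107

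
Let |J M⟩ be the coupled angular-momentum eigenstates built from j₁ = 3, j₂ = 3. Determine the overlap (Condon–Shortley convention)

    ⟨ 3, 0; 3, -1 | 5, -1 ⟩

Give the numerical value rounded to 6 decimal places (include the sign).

+0.345033

triangle: 1!*5!*5!/12! = 14400/479001600
(j±m)!: 3!*3!*2!*4!*4!*6! = 29859840
prefactor² = (2J+1)*Δ*N² = 69120/7
  k=0: +1/(0!*1!*3!*2!*2!*3!) = 1/144
  k=1: −1/(1!*0!*2!*1!*3!*4!) = -1/288
Σ = 1/288  ⇒  CG² = 69120/7*1/288² = 5/42
CG = +√(5/42) = +0.345033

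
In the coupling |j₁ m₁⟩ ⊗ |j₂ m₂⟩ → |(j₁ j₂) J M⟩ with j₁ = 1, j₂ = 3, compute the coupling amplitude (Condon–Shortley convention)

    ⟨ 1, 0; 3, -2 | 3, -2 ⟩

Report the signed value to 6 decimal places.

√[7·1!1!5!/8! · 1!1!1!5!1!5!] = √(300)
  +(−1)^0/∏(0,1,1,1,0,4)! = 1/24  (running 1/24)
  +(−1)^1/∏(1,0,0,0,1,5)! = -1/120  (running 1/30)
⟨..|..⟩ = √(300)·(1/30) = +0.577350

+0.577350  (= +√(1/3))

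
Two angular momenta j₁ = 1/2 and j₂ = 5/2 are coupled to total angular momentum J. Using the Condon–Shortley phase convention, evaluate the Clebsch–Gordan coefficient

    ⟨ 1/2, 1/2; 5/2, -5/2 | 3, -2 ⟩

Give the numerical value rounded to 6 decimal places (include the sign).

triangle: 0!·1!·5!/7! = 120/5040
(j±m)!: 1!·0!·0!·5!·1!·5! = 14400
prefactor² = (2J+1)·Δ·N² = 2400
  k=0: +1/(0!·0!·0!·0!·1!·5!) = 1/120
Σ = 1/120  ⇒  CG² = 2400·1/120² = 1/6
CG = +√(1/6) = +0.408248

+0.408248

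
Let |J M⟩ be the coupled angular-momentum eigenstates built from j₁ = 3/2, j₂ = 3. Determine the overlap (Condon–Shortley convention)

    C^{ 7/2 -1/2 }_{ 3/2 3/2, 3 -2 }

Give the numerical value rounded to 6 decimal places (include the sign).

+0.487950

√[8·1!2!5!/9! · 3!0!1!5!3!4!] = √(3840/7)
  +(−1)^0/∏(0,1,0,1,2,4)! = 1/48  (running 1/48)
⟨..|..⟩ = √(3840/7)·(1/48) = +0.487950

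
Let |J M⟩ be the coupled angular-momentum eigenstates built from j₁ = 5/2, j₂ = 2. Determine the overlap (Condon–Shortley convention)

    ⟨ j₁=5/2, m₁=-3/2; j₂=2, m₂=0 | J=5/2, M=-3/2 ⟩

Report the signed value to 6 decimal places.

-0.119523

√[6·2!3!2!/8! · 1!4!2!2!1!4!] = √(288/35)
  +(−1)^1/∏(1,1,3,1,0,1)! = -1/6  (running -1/6)
  +(−1)^2/∏(2,0,2,0,1,2)! = 1/8  (running -1/24)
⟨..|..⟩ = √(288/35)·(-1/24) = -0.119523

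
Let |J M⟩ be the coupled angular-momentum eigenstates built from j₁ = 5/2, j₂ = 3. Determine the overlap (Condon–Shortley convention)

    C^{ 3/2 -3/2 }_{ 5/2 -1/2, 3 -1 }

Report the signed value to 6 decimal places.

+√(9/35) ≈ +0.507093

j₁+j₂−J=4  J+j₁−j₂=1  J−j₁+j₂=2  j₁+j₂+J+1=8
(j₁±m₁, j₂±m₂, J±M) = (2,3,2,4,0,3)
P² = 576/35
sum k=2..2:
  [2] +1/8 = 1/8
S = 1/8
C² = P²·S² = 9/35 ; C = +0.507093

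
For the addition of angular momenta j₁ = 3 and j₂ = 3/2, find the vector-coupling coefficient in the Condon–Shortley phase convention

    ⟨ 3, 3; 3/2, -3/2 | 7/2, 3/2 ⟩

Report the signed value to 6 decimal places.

+0.308607

triangle: 1!·5!·2!/9! = 240/362880
(j±m)!: 6!·0!·0!·3!·5!·2! = 1036800
prefactor² = (2J+1)·Δ·N² = 38400/7
  k=0: +1/(0!·1!·0!·0!·5!·2!) = 1/240
Σ = 1/240  ⇒  CG² = 38400/7·1/240² = 2/21
CG = +√(2/21) = +0.308607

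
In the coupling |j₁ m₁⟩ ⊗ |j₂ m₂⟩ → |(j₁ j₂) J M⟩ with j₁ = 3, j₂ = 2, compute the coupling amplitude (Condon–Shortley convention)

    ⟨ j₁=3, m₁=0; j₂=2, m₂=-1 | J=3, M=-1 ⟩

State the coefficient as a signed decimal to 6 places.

−√(1/30) = -0.182574

triangle: 2!×4!×2!/9! = 96/362880
(j±m)!: 3!×3!×1!×3!×2!×4! = 10368
prefactor² = (2J+1)×Δ×N² = 96/5
  k=0: +1/(0!×2!×3!×1!×1!×1!) = 1/12
  k=1: −1/(1!×1!×2!×0!×2!×2!) = -1/8
Σ = -1/24  ⇒  CG² = 96/5×(-1/24)² = 1/30
CG = −√(1/30) = -0.182574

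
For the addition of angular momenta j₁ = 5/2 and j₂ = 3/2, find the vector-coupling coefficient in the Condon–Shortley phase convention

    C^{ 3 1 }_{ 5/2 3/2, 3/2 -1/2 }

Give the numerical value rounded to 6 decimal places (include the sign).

+√(49/120) = +0.639010

√[7·1!4!2!/8! · 4!1!1!2!4!2!] = √(96/5)
  +(−1)^0/∏(0,1,1,1,3,1)! = 1/6  (running 1/6)
  +(−1)^1/∏(1,0,0,0,4,2)! = -1/48  (running 7/48)
⟨..|..⟩ = √(96/5)·(7/48) = +0.639010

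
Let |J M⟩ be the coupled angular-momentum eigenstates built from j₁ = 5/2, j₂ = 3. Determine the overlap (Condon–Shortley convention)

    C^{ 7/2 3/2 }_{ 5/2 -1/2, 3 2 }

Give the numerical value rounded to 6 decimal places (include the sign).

√[8·2!3!4!/10! · 2!3!5!1!5!2!] = √(1536/7)
  +(−1)^1/∏(1,1,2,4,1,0)! = -1/48  (running -1/48)
  +(−1)^2/∏(2,0,1,3,2,1)! = 1/24  (running 1/48)
⟨..|..⟩ = √(1536/7)·(1/48) = +0.308607

+0.308607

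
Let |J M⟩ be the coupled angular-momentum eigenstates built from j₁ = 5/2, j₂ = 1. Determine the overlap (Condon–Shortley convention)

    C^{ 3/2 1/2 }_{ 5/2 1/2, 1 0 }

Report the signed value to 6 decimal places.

√[4·2!3!0!/6! · 3!2!1!1!2!1!] = √(8/5)
  +(−1)^1/∏(1,1,1,0,2,0)! = -1/2  (running -1/2)
⟨..|..⟩ = √(8/5)·(-1/2) = -0.632456

-0.632456  (= −√(2/5))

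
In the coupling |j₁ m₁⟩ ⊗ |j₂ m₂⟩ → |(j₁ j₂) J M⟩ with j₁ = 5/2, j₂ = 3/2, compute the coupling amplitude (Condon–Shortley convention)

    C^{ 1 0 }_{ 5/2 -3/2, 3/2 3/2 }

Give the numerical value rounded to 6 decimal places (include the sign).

-0.447214  (= −√(1/5))

√[3·3!2!0!/6! · 1!4!3!0!1!1!] = √(36/5)
  +(−1)^3/∏(3,0,1,0,1,0)! = -1/6  (running -1/6)
⟨..|..⟩ = √(36/5)·(-1/6) = -0.447214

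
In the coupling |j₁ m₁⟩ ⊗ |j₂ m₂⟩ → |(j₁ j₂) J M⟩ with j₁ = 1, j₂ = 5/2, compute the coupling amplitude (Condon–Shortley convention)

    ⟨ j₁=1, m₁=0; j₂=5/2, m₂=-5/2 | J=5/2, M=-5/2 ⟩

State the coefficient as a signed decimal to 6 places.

j₁+j₂−J=1  J+j₁−j₂=1  J−j₁+j₂=4  j₁+j₂+J+1=7
(j₁±m₁, j₂±m₂, J±M) = (1,1,0,5,0,5)
P² = 2880/7
sum k=0..0:
  [0] +1/24 = 1/24
S = 1/24
C² = P²·S² = 5/7 ; C = +0.845154

+√(5/7) = +0.845154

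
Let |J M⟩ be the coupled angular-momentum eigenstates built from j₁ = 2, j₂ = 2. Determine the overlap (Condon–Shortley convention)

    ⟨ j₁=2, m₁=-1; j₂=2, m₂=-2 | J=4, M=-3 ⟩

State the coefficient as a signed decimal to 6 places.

√[9·0!4!4!/9! · 1!3!0!4!1!7!] = √(10368)
  +(−1)^0/∏(0,0,3,0,1,4)! = 1/144  (running 1/144)
⟨..|..⟩ = √(10368)·(1/144) = +0.707107

+√(1/2) ≈ +0.707107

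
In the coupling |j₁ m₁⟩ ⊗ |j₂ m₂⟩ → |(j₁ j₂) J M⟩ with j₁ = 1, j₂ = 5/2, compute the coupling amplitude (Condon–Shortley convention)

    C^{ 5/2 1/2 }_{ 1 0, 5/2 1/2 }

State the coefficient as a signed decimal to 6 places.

triangle: 1!·1!·4!/7! = 24/5040
(j±m)!: 1!·1!·3!·2!·3!·2! = 144
prefactor² = (2J+1)·Δ·N² = 144/35
  k=0: +1/(0!·1!·1!·3!·0!·1!) = 1/6
  k=1: −1/(1!·0!·0!·2!·1!·2!) = -1/4
Σ = -1/12  ⇒  CG² = 144/35·(-1/12)² = 1/35
CG = −√(1/35) = -0.169031

−√(1/35) = -0.169031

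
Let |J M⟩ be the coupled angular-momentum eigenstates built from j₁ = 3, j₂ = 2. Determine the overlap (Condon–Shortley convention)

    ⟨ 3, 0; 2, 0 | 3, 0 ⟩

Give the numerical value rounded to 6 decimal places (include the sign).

√[7·2!4!2!/9! · 3!3!2!2!3!3!] = √(48/5)
  +(−1)^0/∏(0,2,3,2,1,0)! = 1/24  (running 1/24)
  +(−1)^1/∏(1,1,2,1,2,1)! = -1/4  (running -5/24)
  +(−1)^2/∏(2,0,1,0,3,2)! = 1/24  (running -1/6)
⟨..|..⟩ = √(48/5)·(-1/6) = -0.516398

-0.516398  (= −√(4/15))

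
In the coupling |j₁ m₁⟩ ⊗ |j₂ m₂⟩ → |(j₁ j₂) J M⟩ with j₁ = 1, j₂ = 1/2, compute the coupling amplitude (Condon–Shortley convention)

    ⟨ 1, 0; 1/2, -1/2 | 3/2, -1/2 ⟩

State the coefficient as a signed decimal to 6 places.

√[4·0!2!1!/4! · 1!1!0!1!1!2!] = √(2/3)
  +(−1)^0/∏(0,0,1,0,1,1)! = 1  (running 1)
⟨..|..⟩ = √(2/3)·(1) = +0.816497

+√(2/3) = +0.816497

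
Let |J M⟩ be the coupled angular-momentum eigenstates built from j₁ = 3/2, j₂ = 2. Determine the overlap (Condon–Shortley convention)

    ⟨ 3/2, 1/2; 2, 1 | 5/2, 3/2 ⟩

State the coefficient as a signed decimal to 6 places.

triangle: 1!×2!×3!/7! = 12/5040
(j±m)!: 2!×1!×3!×1!×4!×1! = 288
prefactor² = (2J+1)×Δ×N² = 144/35
  k=0: +1/(0!×1!×1!×3!×1!×0!) = 1/6
  k=1: −1/(1!×0!×0!×2!×2!×1!) = -1/4
Σ = -1/12  ⇒  CG² = 144/35×(-1/12)² = 1/35
CG = −√(1/35) = -0.169031

−√(1/35) ≈ -0.169031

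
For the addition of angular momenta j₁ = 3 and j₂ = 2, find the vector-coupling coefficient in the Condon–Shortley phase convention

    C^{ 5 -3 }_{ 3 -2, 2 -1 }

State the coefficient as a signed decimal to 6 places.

√[11·0!6!4!/11! · 1!5!1!3!2!8!] = √(276480)
  +(−1)^0/∏(0,0,5,1,1,3)! = 1/720  (running 1/720)
⟨..|..⟩ = √(276480)·(1/720) = +0.730297

+0.730297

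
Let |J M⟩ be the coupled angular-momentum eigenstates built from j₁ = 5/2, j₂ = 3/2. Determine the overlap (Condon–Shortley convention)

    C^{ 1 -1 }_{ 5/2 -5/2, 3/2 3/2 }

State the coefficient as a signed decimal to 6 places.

j₁+j₂−J=3  J+j₁−j₂=2  J−j₁+j₂=0  j₁+j₂+J+1=6
(j₁±m₁, j₂±m₂, J±M) = (0,5,3,0,0,2)
P² = 72
sum k=3..3:
  [3] −1/12 = -1/12
S = -1/12
C² = P²·S² = 1/2 ; C = -0.707107

-0.707107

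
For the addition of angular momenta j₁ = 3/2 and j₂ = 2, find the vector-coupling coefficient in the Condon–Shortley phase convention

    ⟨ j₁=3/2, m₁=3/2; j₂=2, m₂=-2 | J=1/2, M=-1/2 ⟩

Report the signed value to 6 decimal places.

+0.632456  (= +√(2/5))

√[2·3!0!1!/5! · 3!0!0!4!0!1!] = √(72/5)
  +(−1)^0/∏(0,3,0,0,0,1)! = 1/6  (running 1/6)
⟨..|..⟩ = √(72/5)·(1/6) = +0.632456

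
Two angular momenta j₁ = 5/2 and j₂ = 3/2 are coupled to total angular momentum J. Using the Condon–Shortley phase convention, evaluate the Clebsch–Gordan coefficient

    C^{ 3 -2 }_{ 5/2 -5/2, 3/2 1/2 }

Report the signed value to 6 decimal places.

−√(5/12) ≈ -0.645497

√[7·1!4!2!/8! · 0!5!2!1!1!5!] = √(240)
  +(−1)^1/∏(1,0,4,1,0,1)! = -1/24  (running -1/24)
⟨..|..⟩ = √(240)·(-1/24) = -0.645497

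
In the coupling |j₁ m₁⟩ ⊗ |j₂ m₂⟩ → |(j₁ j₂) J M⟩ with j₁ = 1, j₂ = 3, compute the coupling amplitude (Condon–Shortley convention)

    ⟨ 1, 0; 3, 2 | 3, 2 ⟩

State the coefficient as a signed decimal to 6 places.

−√(1/3) = -0.577350

√[7·1!1!5!/8! · 1!1!5!1!5!1!] = √(300)
  +(−1)^0/∏(0,1,1,5,0,0)! = 1/120  (running 1/120)
  +(−1)^1/∏(1,0,0,4,1,1)! = -1/24  (running -1/30)
⟨..|..⟩ = √(300)·(-1/30) = -0.577350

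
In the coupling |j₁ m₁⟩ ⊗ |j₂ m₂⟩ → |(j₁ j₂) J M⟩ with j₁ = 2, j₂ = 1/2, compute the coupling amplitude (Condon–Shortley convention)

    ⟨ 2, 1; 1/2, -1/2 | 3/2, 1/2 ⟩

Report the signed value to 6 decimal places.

+0.774597

j₁+j₂−J=1  J+j₁−j₂=3  J−j₁+j₂=0  j₁+j₂+J+1=5
(j₁±m₁, j₂±m₂, J±M) = (3,1,0,1,2,1)
P² = 12/5
sum k=0..0:
  [0] +1/2 = 1/2
S = 1/2
C² = P²·S² = 3/5 ; C = +0.774597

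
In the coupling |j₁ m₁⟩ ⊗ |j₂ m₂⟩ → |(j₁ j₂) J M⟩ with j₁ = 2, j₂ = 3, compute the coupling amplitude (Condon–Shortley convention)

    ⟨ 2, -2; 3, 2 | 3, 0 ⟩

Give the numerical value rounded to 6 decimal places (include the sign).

+0.577350  (= +√(1/3))

j₁+j₂−J=2  J+j₁−j₂=2  J−j₁+j₂=4  j₁+j₂+J+1=9
(j₁±m₁, j₂±m₂, J±M) = (0,4,5,1,3,3)
P² = 192
sum k=2..2:
  [2] +1/24 = 1/24
S = 1/24
C² = P²·S² = 1/3 ; C = +0.577350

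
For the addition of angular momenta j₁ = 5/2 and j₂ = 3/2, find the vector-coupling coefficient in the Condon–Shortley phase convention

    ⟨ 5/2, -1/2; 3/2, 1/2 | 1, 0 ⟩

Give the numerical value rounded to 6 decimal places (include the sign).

+0.547723  (= +√(3/10))

√[3·3!2!0!/6! · 2!3!2!1!1!1!] = √(6/5)
  +(−1)^2/∏(2,1,1,0,1,0)! = 1/2  (running 1/2)
⟨..|..⟩ = √(6/5)·(1/2) = +0.547723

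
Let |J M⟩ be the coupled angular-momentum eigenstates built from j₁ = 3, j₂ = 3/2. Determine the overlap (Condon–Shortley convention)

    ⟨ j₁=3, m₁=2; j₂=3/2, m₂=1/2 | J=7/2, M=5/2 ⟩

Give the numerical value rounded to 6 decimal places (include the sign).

+0.377964

j₁+j₂−J=1  J+j₁−j₂=5  J−j₁+j₂=2  j₁+j₂+J+1=9
(j₁±m₁, j₂±m₂, J±M) = (5,1,2,1,6,1)
P² = 6400/7
sum k=0..1:
  [0] +1/48 = 1/48
  [1] −1/120 = -1/120
S = 1/80
C² = P²·S² = 1/7 ; C = +0.377964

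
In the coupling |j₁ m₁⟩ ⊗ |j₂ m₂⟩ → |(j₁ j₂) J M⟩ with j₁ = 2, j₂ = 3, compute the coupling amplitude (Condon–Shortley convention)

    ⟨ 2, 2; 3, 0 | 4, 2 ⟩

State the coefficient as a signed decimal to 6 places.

j₁+j₂−J=1  J+j₁−j₂=3  J−j₁+j₂=5  j₁+j₂+J+1=10
(j₁±m₁, j₂±m₂, J±M) = (4,0,3,3,6,2)
P² = 15552/7
sum k=0..0:
  [0] +1/72 = 1/72
S = 1/72
C² = P²·S² = 3/7 ; C = +0.654654

+0.654654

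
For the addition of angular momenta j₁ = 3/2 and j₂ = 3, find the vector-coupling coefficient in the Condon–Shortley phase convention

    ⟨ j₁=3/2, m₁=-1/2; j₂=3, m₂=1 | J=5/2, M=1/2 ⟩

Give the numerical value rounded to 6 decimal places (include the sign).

j₁+j₂−J=2  J+j₁−j₂=1  J−j₁+j₂=4  j₁+j₂+J+1=8
(j₁±m₁, j₂±m₂, J±M) = (1,2,4,2,3,2)
P² = 288/35
sum k=1..2:
  [1] −1/6 = -1/6
  [2] +1/8 = 1/8
S = -1/24
C² = P²·S² = 1/70 ; C = -0.119523

-0.119523  (= −√(1/70))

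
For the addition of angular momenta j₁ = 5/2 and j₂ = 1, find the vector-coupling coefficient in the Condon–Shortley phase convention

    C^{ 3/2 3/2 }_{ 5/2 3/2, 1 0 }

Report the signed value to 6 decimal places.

triangle: 2!*3!*0!/6! = 12/720
(j±m)!: 4!*1!*1!*1!*3!*0! = 144
prefactor² = (2J+1)*Δ*N² = 48/5
  k=1: −1/(1!*1!*0!*0!*3!*0!) = -1/6
Σ = -1/6  ⇒  CG² = 48/5*(-1/6)² = 4/15
CG = −√(4/15) = -0.516398

−√(4/15) = -0.516398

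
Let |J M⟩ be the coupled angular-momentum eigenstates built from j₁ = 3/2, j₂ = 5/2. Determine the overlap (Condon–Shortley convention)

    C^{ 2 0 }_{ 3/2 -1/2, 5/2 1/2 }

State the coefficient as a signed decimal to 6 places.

-0.267261

√[5·2!1!3!/7! · 1!2!3!2!2!2!] = √(8/7)
  +(−1)^1/∏(1,1,1,2,0,1)! = -1/2  (running -1/2)
  +(−1)^2/∏(2,0,0,1,1,2)! = 1/4  (running -1/4)
⟨..|..⟩ = √(8/7)·(-1/4) = -0.267261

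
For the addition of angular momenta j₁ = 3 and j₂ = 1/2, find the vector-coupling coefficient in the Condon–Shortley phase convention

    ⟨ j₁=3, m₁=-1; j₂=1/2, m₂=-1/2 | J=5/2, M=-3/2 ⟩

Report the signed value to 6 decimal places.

+0.534522  (= +√(2/7))

j₁+j₂−J=1  J+j₁−j₂=5  J−j₁+j₂=0  j₁+j₂+J+1=7
(j₁±m₁, j₂±m₂, J±M) = (2,4,0,1,1,4)
P² = 1152/7
sum k=0..0:
  [0] +1/24 = 1/24
S = 1/24
C² = P²·S² = 2/7 ; C = +0.534522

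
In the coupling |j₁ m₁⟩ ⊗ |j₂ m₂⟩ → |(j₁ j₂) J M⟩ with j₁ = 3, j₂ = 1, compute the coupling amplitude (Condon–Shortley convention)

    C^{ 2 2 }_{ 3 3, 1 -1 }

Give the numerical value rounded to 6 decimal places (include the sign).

√[5·2!4!0!/7! · 6!0!0!2!4!0!] = √(11520/7)
  +(−1)^0/∏(0,2,0,0,4,0)! = 1/48  (running 1/48)
⟨..|..⟩ = √(11520/7)·(1/48) = +0.845154

+√(5/7) = +0.845154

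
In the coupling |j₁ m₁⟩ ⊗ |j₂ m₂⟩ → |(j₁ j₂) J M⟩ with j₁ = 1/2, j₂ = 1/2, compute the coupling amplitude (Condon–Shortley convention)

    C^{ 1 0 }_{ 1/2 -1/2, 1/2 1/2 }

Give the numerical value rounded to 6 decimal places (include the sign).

+0.707107

√[3·0!1!1!/3! · 0!1!1!0!1!1!] = √(1/2)
  +(−1)^0/∏(0,0,1,1,0,0)! = 1  (running 1)
⟨..|..⟩ = √(1/2)·(1) = +0.707107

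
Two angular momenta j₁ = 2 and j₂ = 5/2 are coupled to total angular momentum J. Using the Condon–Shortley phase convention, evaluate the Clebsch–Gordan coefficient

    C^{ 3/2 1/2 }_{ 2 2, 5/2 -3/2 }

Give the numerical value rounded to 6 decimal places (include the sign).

+√(32/105) ≈ +0.552052

j₁+j₂−J=3  J+j₁−j₂=1  J−j₁+j₂=2  j₁+j₂+J+1=7
(j₁±m₁, j₂±m₂, J±M) = (4,0,1,4,2,1)
P² = 384/35
sum k=0..0:
  [0] +1/6 = 1/6
S = 1/6
C² = P²·S² = 32/105 ; C = +0.552052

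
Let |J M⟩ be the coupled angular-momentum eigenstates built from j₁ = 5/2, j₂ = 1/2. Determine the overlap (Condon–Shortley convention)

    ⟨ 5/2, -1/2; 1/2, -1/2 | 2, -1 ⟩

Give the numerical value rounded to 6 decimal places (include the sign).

triangle: 1!×4!×0!/6! = 24/720
(j±m)!: 2!×3!×0!×1!×1!×3! = 72
prefactor² = (2J+1)×Δ×N² = 12
  k=0: +1/(0!×1!×3!×0!×1!×0!) = 1/6
Σ = 1/6  ⇒  CG² = 12×1/6² = 1/3
CG = +√(1/3) = +0.577350

+√(1/3) = +0.577350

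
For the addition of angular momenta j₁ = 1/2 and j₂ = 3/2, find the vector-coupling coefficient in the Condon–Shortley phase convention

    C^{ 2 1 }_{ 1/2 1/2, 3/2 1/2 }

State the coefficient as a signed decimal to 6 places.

+√(3/4) = +0.866025

triangle: 0!*1!*3!/5! = 6/120
(j±m)!: 1!*0!*2!*1!*3!*1! = 12
prefactor² = (2J+1)*Δ*N² = 3
  k=0: +1/(0!*0!*0!*2!*1!*1!) = 1/2
Σ = 1/2  ⇒  CG² = 3*1/2² = 3/4
CG = +√(3/4) = +0.866025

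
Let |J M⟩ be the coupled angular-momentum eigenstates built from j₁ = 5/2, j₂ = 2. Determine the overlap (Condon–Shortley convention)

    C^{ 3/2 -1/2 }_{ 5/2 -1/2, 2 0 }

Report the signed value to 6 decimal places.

triangle: 3!·2!·1!/7! = 12/5040
(j±m)!: 2!·3!·2!·2!·1!·2! = 96
prefactor² = (2J+1)·Δ·N² = 32/35
  k=1: −1/(1!·2!·2!·1!·0!·0!) = -1/4
  k=2: +1/(2!·1!·1!·0!·1!·1!) = 1/2
Σ = 1/4  ⇒  CG² = 32/35·1/4² = 2/35
CG = +√(2/35) = +0.239046

+0.239046  (= +√(2/35))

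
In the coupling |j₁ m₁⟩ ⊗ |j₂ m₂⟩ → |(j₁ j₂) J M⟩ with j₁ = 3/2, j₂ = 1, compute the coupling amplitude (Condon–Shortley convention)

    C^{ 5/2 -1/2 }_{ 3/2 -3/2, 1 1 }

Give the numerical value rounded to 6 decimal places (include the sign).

+√(1/10) ≈ +0.316228

triangle: 0!×3!×2!/6! = 12/720
(j±m)!: 0!×3!×2!×0!×2!×3! = 144
prefactor² = (2J+1)×Δ×N² = 72/5
  k=0: +1/(0!×0!×3!×2!×0!×0!) = 1/12
Σ = 1/12  ⇒  CG² = 72/5×1/12² = 1/10
CG = +√(1/10) = +0.316228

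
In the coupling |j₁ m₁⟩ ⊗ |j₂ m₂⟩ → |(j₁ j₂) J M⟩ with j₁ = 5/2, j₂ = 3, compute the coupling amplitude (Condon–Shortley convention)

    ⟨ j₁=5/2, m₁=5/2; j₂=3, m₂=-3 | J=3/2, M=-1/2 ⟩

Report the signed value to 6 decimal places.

+0.597614

j₁+j₂−J=4  J+j₁−j₂=1  J−j₁+j₂=2  j₁+j₂+J+1=8
(j₁±m₁, j₂±m₂, J±M) = (5,0,0,6,1,2)
P² = 5760/7
sum k=0..0:
  [0] +1/48 = 1/48
S = 1/48
C² = P²·S² = 5/14 ; C = +0.597614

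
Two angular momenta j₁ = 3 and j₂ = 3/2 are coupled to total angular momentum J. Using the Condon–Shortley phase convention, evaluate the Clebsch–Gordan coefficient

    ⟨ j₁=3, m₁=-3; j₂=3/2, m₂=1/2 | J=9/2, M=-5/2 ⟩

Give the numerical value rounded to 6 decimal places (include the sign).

+√(1/12) = +0.288675

j₁+j₂−J=0  J+j₁−j₂=6  J−j₁+j₂=3  j₁+j₂+J+1=10
(j₁±m₁, j₂±m₂, J±M) = (0,6,2,1,2,7)
P² = 172800
sum k=0..0:
  [0] +1/1440 = 1/1440
S = 1/1440
C² = P²·S² = 1/12 ; C = +0.288675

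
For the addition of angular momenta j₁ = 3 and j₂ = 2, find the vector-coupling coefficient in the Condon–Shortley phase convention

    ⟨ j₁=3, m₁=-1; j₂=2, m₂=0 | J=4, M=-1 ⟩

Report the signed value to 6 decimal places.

−√(3/28) ≈ -0.327327

triangle: 1!·5!·3!/10! = 720/3628800
(j±m)!: 2!·4!·2!·2!·3!·5! = 138240
prefactor² = (2J+1)·Δ·N² = 1728/7
  k=0: +1/(0!·1!·4!·2!·1!·1!) = 1/48
  k=1: −1/(1!·0!·3!·1!·2!·2!) = -1/24
Σ = -1/48  ⇒  CG² = 1728/7·(-1/48)² = 3/28
CG = −√(3/28) = -0.327327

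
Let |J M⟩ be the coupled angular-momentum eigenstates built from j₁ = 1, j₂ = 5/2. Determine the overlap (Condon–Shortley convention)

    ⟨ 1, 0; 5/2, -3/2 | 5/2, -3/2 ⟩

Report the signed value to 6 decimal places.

j₁+j₂−J=1  J+j₁−j₂=1  J−j₁+j₂=4  j₁+j₂+J+1=7
(j₁±m₁, j₂±m₂, J±M) = (1,1,1,4,1,4)
P² = 576/35
sum k=0..1:
  [0] +1/6 = 1/6
  [1] −1/24 = -1/24
S = 1/8
C² = P²·S² = 9/35 ; C = +0.507093

+0.507093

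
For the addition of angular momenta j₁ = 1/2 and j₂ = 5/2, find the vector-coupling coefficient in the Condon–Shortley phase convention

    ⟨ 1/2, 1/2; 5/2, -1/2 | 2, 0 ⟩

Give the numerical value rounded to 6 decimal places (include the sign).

+0.707107

√[5·1!0!4!/6! · 1!0!2!3!2!2!] = √(8)
  +(−1)^0/∏(0,1,0,2,0,2)! = 1/4  (running 1/4)
⟨..|..⟩ = √(8)·(1/4) = +0.707107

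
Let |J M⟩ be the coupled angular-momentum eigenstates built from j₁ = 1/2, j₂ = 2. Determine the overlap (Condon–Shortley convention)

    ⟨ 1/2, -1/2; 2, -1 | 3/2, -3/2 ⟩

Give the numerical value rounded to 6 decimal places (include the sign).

-0.447214  (= −√(1/5))

√[4·1!0!3!/5! · 0!1!1!3!0!3!] = √(36/5)
  +(−1)^1/∏(1,0,0,0,0,3)! = -1/6  (running -1/6)
⟨..|..⟩ = √(36/5)·(-1/6) = -0.447214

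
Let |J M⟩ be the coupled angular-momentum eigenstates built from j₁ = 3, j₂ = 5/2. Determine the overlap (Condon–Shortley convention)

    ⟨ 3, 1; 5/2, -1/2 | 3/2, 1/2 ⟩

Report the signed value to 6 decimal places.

√[4·4!2!1!/8! · 4!2!2!3!2!1!] = √(192/35)
  +(−1)^1/∏(1,3,1,1,1,0)! = -1/6  (running -1/6)
  +(−1)^2/∏(2,2,0,0,2,1)! = 1/8  (running -1/24)
⟨..|..⟩ = √(192/35)·(-1/24) = -0.097590

−√(1/105) ≈ -0.097590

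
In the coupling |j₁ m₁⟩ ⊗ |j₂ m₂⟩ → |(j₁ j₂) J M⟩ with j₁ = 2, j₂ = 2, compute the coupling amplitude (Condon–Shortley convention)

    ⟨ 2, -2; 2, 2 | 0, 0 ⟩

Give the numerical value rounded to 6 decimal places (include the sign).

√[1·4!0!0!/5! · 0!4!4!0!0!0!] = √(576/5)
  +(−1)^4/∏(4,0,0,0,0,0)! = 1/24  (running 1/24)
⟨..|..⟩ = √(576/5)·(1/24) = +0.447214

+0.447214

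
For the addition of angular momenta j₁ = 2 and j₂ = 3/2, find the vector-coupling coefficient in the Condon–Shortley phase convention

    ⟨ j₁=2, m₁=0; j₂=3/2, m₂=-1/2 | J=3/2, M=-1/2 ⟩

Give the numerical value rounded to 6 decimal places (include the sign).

j₁+j₂−J=2  J+j₁−j₂=2  J−j₁+j₂=1  j₁+j₂+J+1=6
(j₁±m₁, j₂±m₂, J±M) = (2,2,1,2,1,2)
P² = 16/45
sum k=0..1:
  [0] +1/4 = 1/4
  [1] −1/1 = -1
S = -3/4
C² = P²·S² = 1/5 ; C = -0.447214

−√(1/5) ≈ -0.447214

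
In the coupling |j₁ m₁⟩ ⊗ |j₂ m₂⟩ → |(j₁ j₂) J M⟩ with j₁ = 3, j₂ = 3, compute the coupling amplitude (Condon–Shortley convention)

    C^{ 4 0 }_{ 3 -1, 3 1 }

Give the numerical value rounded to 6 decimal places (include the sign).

√[9·2!4!4!/11! · 2!4!4!2!4!4!] = √(663552/1925)
  +(−1)^0/∏(0,2,4,4,0,0)! = 1/1152  (running 1/1152)
  +(−1)^1/∏(1,1,3,3,1,1)! = -1/36  (running -31/1152)
  +(−1)^2/∏(2,0,2,2,2,2)! = 1/32  (running 5/1152)
⟨..|..⟩ = √(663552/1925)·(5/1152) = +0.080582

+√(1/154) = +0.080582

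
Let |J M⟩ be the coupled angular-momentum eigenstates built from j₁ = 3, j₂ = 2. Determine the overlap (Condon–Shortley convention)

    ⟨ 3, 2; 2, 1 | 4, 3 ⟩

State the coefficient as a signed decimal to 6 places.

+√(1/20) = +0.223607

j₁+j₂−J=1  J+j₁−j₂=5  J−j₁+j₂=3  j₁+j₂+J+1=10
(j₁±m₁, j₂±m₂, J±M) = (5,1,3,1,7,1)
P² = 6480
sum k=0..1:
  [0] +1/144 = 1/144
  [1] −1/240 = -1/240
S = 1/360
C² = P²·S² = 1/20 ; C = +0.223607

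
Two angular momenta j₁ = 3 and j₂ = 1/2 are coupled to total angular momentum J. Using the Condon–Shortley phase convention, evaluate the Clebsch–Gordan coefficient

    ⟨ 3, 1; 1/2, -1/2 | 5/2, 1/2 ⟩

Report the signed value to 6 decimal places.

+√(4/7) ≈ +0.755929

√[6·1!5!0!/7! · 4!2!0!1!3!2!] = √(576/7)
  +(−1)^0/∏(0,1,2,0,3,0)! = 1/12  (running 1/12)
⟨..|..⟩ = √(576/7)·(1/12) = +0.755929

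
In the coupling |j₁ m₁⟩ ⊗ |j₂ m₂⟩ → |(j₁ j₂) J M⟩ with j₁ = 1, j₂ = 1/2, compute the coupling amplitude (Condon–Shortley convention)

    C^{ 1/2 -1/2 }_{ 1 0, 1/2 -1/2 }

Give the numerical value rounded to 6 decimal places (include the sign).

+0.577350

triangle: 1!×1!×0!/3! = 1/6
(j±m)!: 1!×1!×0!×1!×0!×1! = 1
prefactor² = (2J+1)×Δ×N² = 1/3
  k=0: +1/(0!×1!×1!×0!×0!×0!) = 1
Σ = 1  ⇒  CG² = 1/3×1² = 1/3
CG = +√(1/3) = +0.577350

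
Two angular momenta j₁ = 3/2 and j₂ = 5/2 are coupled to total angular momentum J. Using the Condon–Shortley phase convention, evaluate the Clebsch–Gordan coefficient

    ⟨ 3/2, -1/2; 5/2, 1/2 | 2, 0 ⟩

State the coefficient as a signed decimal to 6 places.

-0.267261  (= −√(1/14))

j₁+j₂−J=2  J+j₁−j₂=1  J−j₁+j₂=3  j₁+j₂+J+1=7
(j₁±m₁, j₂±m₂, J±M) = (1,2,3,2,2,2)
P² = 8/7
sum k=1..2:
  [1] −1/2 = -1/2
  [2] +1/4 = 1/4
S = -1/4
C² = P²·S² = 1/14 ; C = -0.267261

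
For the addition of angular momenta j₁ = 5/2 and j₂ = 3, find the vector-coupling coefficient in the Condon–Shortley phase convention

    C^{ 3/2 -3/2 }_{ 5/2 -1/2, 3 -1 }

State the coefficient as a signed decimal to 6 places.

+√(9/35) ≈ +0.507093

√[4·4!1!2!/8! · 2!3!2!4!0!3!] = √(576/35)
  +(−1)^2/∏(2,2,1,0,0,2)! = 1/8  (running 1/8)
⟨..|..⟩ = √(576/35)·(1/8) = +0.507093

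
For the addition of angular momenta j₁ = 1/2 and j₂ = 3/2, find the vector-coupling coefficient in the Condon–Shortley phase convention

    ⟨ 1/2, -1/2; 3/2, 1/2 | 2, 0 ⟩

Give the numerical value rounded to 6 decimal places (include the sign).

+0.707107  (= +√(1/2))

j₁+j₂−J=0  J+j₁−j₂=1  J−j₁+j₂=3  j₁+j₂+J+1=5
(j₁±m₁, j₂±m₂, J±M) = (0,1,2,1,2,2)
P² = 2
sum k=0..0:
  [0] +1/2 = 1/2
S = 1/2
C² = P²·S² = 1/2 ; C = +0.707107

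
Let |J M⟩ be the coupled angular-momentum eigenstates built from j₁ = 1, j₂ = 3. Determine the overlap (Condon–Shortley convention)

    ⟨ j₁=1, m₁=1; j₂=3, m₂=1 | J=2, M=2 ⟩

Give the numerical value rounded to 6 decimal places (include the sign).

+√(1/21) ≈ +0.218218

triangle: 2!·0!·4!/7! = 48/5040
(j±m)!: 2!·0!·4!·2!·4!·0! = 2304
prefactor² = (2J+1)·Δ·N² = 768/7
  k=0: +1/(0!·2!·0!·4!·0!·0!) = 1/48
Σ = 1/48  ⇒  CG² = 768/7·1/48² = 1/21
CG = +√(1/21) = +0.218218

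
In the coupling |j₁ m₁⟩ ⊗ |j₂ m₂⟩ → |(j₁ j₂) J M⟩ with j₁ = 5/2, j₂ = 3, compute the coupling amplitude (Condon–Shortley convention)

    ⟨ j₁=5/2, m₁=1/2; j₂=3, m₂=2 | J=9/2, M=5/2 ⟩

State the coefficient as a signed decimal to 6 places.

j₁+j₂−J=1  J+j₁−j₂=4  J−j₁+j₂=5  j₁+j₂+J+1=11
(j₁±m₁, j₂±m₂, J±M) = (3,2,5,1,7,2)
P² = 115200/11
sum k=0..1:
  [0] +1/480 = 1/480
  [1] −1/144 = -1/144
S = -7/1440
C² = P²·S² = 49/198 ; C = -0.497468

−√(49/198) = -0.497468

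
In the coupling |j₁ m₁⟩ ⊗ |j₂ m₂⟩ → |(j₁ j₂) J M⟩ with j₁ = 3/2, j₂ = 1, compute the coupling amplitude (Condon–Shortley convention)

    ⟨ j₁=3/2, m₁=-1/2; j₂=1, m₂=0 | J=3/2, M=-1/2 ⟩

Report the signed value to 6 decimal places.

-0.258199

triangle: 1!*2!*1!/5! = 2/120
(j±m)!: 1!*2!*1!*1!*1!*2! = 4
prefactor² = (2J+1)*Δ*N² = 4/15
  k=0: +1/(0!*1!*2!*1!*0!*0!) = 1/2
  k=1: −1/(1!*0!*1!*0!*1!*1!) = -1
Σ = -1/2  ⇒  CG² = 4/15*(-1/2)² = 1/15
CG = −√(1/15) = -0.258199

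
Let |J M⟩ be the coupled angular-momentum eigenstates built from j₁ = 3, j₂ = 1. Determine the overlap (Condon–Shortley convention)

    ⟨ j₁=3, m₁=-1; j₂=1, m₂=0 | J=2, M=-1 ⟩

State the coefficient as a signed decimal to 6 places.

-0.617213  (= −√(8/21))

√[5·2!4!0!/7! · 2!4!1!1!1!3!] = √(96/7)
  +(−1)^1/∏(1,1,3,0,1,0)! = -1/6  (running -1/6)
⟨..|..⟩ = √(96/7)·(-1/6) = -0.617213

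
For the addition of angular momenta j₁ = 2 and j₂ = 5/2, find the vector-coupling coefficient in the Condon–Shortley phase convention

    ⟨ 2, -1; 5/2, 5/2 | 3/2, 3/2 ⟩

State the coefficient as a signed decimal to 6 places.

-0.534522

√[4·3!1!2!/7! · 1!3!5!0!3!0!] = √(288/7)
  +(−1)^3/∏(3,0,0,2,1,0)! = -1/12  (running -1/12)
⟨..|..⟩ = √(288/7)·(-1/12) = -0.534522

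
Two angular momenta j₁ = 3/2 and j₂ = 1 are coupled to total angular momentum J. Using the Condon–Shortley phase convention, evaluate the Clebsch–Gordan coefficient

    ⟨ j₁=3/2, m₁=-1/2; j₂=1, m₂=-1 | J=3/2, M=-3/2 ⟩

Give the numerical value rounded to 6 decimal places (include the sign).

√[4·1!2!1!/5! · 1!2!0!2!0!3!] = √(8/5)
  +(−1)^0/∏(0,1,2,0,0,1)! = 1/2  (running 1/2)
⟨..|..⟩ = √(8/5)·(1/2) = +0.632456

+√(2/5) ≈ +0.632456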